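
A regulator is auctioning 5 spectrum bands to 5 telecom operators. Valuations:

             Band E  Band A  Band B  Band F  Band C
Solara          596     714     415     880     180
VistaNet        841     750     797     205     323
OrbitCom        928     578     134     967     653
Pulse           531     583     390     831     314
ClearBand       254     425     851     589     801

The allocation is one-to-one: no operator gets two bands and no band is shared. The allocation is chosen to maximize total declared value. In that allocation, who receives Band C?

Treat this as an assignment problem: match each operator to one band.
Optimal: Solara→Band A ($714M), VistaNet→Band B ($797M), OrbitCom→Band E ($928M), Pulse→Band F ($831M), ClearBand→Band C ($801M) — total 714+797+928+831+801 = $4071M.
Column-greedy (each band in turn goes to its best remaining operator) gives $3723M, worse by 348.
ClearBand's own top band is Band B ($851M), but forcing ClearBand→Band B and reassigning the rest optimally gives only $3890M — worse by 181.

ClearBand receives Band C.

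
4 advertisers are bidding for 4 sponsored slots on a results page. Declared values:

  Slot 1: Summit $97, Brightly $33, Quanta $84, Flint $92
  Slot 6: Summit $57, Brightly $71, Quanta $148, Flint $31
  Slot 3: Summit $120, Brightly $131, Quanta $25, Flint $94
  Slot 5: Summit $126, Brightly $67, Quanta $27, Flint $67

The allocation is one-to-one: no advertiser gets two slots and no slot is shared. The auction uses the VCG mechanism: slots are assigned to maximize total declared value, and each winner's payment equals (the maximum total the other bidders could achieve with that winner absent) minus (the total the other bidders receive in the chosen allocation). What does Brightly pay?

Efficient allocation: Summit→Slot 5 ($126), Brightly→Slot 3 ($131), Quanta→Slot 6 ($148), Flint→Slot 1 ($92); total welfare W = $497.
Brightly receives Slot 3 at value $131, so the others get W − 131 = $366.
Without Brightly: best allocation of the remaining 3 bidders over all 4 slots is Summit→Slot 5 ($126), Quanta→Slot 6 ($148), Flint→Slot 3 ($94), total $368.
VCG payment = (others' best without Brightly) − (others' welfare with Brightly) = 368 − 366 = $2.

Brightly pays $2.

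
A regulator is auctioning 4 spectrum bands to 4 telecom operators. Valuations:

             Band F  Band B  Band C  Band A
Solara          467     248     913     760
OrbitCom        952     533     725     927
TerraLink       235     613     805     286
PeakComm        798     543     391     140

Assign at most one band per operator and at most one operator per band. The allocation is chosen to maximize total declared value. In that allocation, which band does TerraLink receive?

TerraLink receives Band B.

This is a one-to-one assignment (maximum-weight bipartite matching).
Optimal: Solara→Band C ($913M), OrbitCom→Band A ($927M), TerraLink→Band B ($613M), PeakComm→Band F ($798M) — total 913+927+613+798 = $3251M.
Column-greedy (each band in turn goes to its best remaining operator) gives $2618M, worse by 633.
Swapping TerraLink↔Solara (TerraLink→Band C $805M, Solara→Band B $248M) loses 473.
TerraLink's own top band is Band C ($805M), but forcing TerraLink→Band C and reassigning the rest optimally gives only $3060M — worse by 191.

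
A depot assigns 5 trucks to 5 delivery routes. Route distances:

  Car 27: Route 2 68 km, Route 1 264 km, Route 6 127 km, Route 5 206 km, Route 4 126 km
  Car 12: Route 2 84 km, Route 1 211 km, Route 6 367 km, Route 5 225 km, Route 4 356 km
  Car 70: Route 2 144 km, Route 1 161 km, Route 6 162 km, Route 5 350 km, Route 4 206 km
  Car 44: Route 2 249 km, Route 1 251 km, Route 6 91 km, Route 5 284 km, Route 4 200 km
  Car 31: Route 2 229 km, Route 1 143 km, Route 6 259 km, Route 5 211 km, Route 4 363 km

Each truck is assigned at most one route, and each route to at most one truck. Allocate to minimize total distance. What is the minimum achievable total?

Treat this as an assignment problem: match each truck to one route.
Optimal: Car 27→Route 4 (126 km), Car 12→Route 2 (84 km), Car 70→Route 1 (161 km), Car 44→Route 6 (91 km), Car 31→Route 5 (211 km) — total 126+84+161+91+211 = 673 km.
Row-greedy (each truck in turn takes its cheapest remaining route) gives 852 km, worse by 179.
No other one-to-one assignment undercuts 673 km.

Minimum total: 673 km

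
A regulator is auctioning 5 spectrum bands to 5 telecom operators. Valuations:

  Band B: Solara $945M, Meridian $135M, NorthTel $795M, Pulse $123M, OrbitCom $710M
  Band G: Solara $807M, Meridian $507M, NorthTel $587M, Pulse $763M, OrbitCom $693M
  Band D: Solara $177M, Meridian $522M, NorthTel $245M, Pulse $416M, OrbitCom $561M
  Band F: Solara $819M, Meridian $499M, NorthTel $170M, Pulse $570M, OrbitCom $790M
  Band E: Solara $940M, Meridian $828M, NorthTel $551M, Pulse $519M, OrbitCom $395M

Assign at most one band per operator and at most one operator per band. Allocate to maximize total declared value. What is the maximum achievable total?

Treat this as an assignment problem: match each operator to one band.
Optimal: Solara→Band E ($940M), Meridian→Band D ($522M), NorthTel→Band B ($795M), Pulse→Band G ($763M), OrbitCom→Band F ($790M) — total 940+522+795+763+790 = $3810M.
Column-greedy (each band in turn goes to its best remaining operator) gives $3319M, worse by 491.
Next-best assignment: Solara→Band F, Meridian→Band E, NorthTel→Band B, Pulse→Band G, OrbitCom→Band D = $3766M.
Swapping NorthTel↔Pulse (NorthTel→Band G $587M, Pulse→Band B $123M) loses 848.

Max total: $3810M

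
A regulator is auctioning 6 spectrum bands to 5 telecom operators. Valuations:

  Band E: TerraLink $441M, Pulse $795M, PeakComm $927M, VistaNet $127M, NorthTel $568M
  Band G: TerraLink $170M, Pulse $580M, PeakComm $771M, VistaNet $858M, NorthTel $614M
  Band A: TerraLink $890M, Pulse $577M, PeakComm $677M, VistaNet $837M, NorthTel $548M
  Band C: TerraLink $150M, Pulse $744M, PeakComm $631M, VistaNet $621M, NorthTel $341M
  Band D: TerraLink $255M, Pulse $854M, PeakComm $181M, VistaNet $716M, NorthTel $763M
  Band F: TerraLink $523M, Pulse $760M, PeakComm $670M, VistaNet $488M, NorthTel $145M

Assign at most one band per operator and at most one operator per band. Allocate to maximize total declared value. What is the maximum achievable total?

Maximum total: $4198M

Optimal: TerraLink→Band A ($890M), Pulse→Band F ($760M), PeakComm→Band E ($927M), VistaNet→Band G ($858M), NorthTel→Band D ($763M) — total 890+760+927+858+763 = $4198M.
Column-greedy (each band in turn goes to its best remaining operator) gives $4182M, worse by 16.
Next-best assignment: TerraLink→Band A, Pulse→Band C, PeakComm→Band E, VistaNet→Band G, NorthTel→Band D = $4182M.
Swapping NorthTel↔VistaNet (NorthTel→Band G $614M, VistaNet→Band D $716M) loses 291.
Checked against all permutations: $4198M is optimal.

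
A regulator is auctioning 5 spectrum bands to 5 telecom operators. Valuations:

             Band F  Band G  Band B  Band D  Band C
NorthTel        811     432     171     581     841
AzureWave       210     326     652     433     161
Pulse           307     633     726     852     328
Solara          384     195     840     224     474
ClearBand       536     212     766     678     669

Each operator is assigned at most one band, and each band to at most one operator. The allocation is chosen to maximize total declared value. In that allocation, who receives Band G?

Optimal: NorthTel→Band F ($811M), AzureWave→Band G ($326M), Pulse→Band D ($852M), Solara→Band B ($840M), ClearBand→Band C ($669M) — total 811+326+852+840+669 = $3498M.
Column-greedy (each band in turn goes to its best remaining operator) gives $3123M, worse by 375.
Every other assignment is strictly worse.
AzureWave's own top band is Band B ($652M), but forcing AzureWave→Band B and reassigning the rest optimally gives only $3248M — worse by 250.

AzureWave receives Band G.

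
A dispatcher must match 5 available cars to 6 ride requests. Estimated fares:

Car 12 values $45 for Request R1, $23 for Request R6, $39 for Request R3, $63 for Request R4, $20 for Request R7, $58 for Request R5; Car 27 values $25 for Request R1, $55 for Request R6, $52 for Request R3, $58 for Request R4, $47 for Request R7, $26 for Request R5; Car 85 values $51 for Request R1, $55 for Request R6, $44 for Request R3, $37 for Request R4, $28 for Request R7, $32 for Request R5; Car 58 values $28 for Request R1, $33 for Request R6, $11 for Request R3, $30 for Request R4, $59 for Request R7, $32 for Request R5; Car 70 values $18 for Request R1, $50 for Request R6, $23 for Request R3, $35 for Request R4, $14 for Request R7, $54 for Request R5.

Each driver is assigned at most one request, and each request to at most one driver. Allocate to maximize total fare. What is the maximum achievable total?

This is the linear assignment problem.
Optimal: Car 12→Request R4 ($63), Car 27→Request R3 ($52), Car 85→Request R6 ($55), Car 58→Request R7 ($59), Car 70→Request R5 ($54) — total 63+52+55+59+54 = $283.
Column-greedy (each request in turn goes to its best remaining driver) gives $239, worse by 44.
Next-best assignment: Car 12→Request R4, Car 27→Request R6, Car 85→Request R1, Car 58→Request R7, Car 70→Request R5 = $282.
Swapping Car 27↔Car 58 (Car 27→Request R7 $47, Car 58→Request R3 $11) loses 53.

Max total: $283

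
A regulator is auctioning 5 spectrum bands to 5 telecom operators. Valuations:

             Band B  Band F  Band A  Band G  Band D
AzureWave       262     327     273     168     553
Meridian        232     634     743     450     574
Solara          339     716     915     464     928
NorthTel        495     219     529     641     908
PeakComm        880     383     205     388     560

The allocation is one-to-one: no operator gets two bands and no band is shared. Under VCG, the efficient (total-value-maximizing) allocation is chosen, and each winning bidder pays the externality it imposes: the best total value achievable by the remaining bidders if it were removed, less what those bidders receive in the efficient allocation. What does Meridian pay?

Meridian pays $41M.

Efficient allocation: AzureWave→Band D ($553M), Meridian→Band F ($634M), Solara→Band A ($915M), NorthTel→Band G ($641M), PeakComm→Band B ($880M); total welfare W = $3623M.
Meridian receives Band F at value $634M, so the others get W − 634 = $2989M.
Without Meridian: best allocation of the remaining 4 bidders over all 5 bands is AzureWave→Band F ($327M), Solara→Band A ($915M), NorthTel→Band D ($908M), PeakComm→Band B ($880M), total $3030M.
VCG payment = (others' best without Meridian) − (others' welfare with Meridian) = 3030 − 2989 = $41M.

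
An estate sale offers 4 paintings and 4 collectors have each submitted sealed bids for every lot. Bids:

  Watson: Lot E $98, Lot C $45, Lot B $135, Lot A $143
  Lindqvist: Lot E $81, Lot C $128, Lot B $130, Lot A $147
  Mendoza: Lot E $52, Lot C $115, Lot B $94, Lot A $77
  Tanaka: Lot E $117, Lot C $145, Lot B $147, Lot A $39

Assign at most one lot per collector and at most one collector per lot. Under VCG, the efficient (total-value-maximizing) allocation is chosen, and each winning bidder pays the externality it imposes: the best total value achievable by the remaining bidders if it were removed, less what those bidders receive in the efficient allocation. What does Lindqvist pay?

Lindqvist pays $38.

Efficient allocation: Watson→Lot B ($135), Lindqvist→Lot A ($147), Mendoza→Lot C ($115), Tanaka→Lot E ($117); total welfare W = $514.
Lindqvist receives Lot A at value $147, so the others get W − 147 = $367.
Without Lindqvist: best allocation of the remaining 3 bidders over all 4 lots is Watson→Lot A ($143), Mendoza→Lot C ($115), Tanaka→Lot B ($147), total $405.
VCG payment = (others' best without Lindqvist) − (others' welfare with Lindqvist) = 405 − 367 = $38.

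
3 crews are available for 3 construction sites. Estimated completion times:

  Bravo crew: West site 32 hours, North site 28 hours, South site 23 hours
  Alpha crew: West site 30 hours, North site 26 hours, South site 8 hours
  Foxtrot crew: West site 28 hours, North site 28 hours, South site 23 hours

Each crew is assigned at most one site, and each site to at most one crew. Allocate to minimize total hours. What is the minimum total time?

Minimum total: 64 hours

Optimal: Bravo crew→North site (28 hours), Alpha crew→South site (8 hours), Foxtrot crew→West site (28 hours) — total 28+8+28 = 64 hours.
Row-greedy (each crew in turn takes its cheapest remaining site) gives 77 hours, worse by 13.
Next-best assignment: Bravo crew→West site, Alpha crew→South site, Foxtrot crew→North site = 68 hours.
Swapping Bravo crew↔Foxtrot crew (Bravo crew→West site 32 hours, Foxtrot crew→North site 28 hours) adds 4.
Checked against all permutations: 64 hours is optimal.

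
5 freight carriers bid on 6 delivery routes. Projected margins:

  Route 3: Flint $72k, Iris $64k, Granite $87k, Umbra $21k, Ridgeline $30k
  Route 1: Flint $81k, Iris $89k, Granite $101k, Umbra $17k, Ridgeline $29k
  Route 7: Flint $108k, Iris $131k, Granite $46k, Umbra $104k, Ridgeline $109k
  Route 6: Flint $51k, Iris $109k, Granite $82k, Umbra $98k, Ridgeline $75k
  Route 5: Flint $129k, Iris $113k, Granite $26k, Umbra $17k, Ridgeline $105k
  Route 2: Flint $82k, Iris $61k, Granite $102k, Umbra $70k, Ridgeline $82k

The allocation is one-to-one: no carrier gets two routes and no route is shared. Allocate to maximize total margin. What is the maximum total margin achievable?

This is a one-to-one assignment (maximum-weight bipartite matching).
Optimal: Flint→Route 5 ($129k), Iris→Route 7 ($131k), Granite→Route 1 ($101k), Umbra→Route 6 ($98k), Ridgeline→Route 2 ($82k) — total 129+131+101+98+82 = $541k.
Max-entry greedy (repeatedly take the single best remaining cell) gives $490k, worse by 51.
Next-best assignment: Flint→Route 5, Iris→Route 1, Granite→Route 2, Umbra→Route 6, Ridgeline→Route 7 = $527k.
Checked against all permutations: $541k is optimal.

Max total: $541k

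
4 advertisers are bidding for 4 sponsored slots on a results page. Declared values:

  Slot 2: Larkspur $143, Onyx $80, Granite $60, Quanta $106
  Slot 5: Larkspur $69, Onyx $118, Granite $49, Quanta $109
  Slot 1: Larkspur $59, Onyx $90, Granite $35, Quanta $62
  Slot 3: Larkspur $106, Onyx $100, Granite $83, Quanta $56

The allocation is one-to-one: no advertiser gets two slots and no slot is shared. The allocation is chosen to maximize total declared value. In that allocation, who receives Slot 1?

Onyx receives Slot 1.

Treat this as an assignment problem: match each advertiser to one slot.
Optimal: Larkspur→Slot 2 ($143), Onyx→Slot 1 ($90), Granite→Slot 3 ($83), Quanta→Slot 5 ($109) — total 143+90+83+109 = $425.
Next-best assignment: Larkspur→Slot 2, Onyx→Slot 5, Granite→Slot 3, Quanta→Slot 1 = $406.
Every other assignment is strictly worse.
Onyx's own top slot is Slot 5 ($118), but forcing Onyx→Slot 5 and reassigning the rest optimally gives only $406 — worse by 19.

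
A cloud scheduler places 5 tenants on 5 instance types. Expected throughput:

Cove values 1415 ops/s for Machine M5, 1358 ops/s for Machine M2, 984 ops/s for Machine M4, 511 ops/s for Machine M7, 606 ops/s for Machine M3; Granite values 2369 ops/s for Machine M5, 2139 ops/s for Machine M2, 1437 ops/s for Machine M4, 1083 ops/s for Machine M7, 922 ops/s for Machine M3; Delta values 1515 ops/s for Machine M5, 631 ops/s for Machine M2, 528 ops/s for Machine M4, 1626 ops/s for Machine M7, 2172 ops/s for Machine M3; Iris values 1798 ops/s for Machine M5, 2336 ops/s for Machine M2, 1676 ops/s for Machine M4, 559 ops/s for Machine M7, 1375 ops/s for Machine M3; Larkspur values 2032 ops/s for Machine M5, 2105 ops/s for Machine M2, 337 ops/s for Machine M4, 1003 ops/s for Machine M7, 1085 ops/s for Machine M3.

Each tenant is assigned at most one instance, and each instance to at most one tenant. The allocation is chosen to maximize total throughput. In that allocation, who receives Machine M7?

This is the linear assignment problem.
Optimal: Cove→Machine M4 (984 ops/s), Granite→Machine M5 (2369 ops/s), Delta→Machine M3 (2172 ops/s), Iris→Machine M2 (2336 ops/s), Larkspur→Machine M7 (1003 ops/s) — total 984+2369+2172+2336+1003 = 8864 ops/s.
Column-greedy (each instance in turn goes to its best remaining tenant) gives 8400 ops/s, worse by 464.
Larkspur's own top instance is Machine M2 (2105 ops/s), but forcing Larkspur→Machine M2 and reassigning the rest optimally gives only 8833 ops/s — worse by 31.

Larkspur receives Machine M7.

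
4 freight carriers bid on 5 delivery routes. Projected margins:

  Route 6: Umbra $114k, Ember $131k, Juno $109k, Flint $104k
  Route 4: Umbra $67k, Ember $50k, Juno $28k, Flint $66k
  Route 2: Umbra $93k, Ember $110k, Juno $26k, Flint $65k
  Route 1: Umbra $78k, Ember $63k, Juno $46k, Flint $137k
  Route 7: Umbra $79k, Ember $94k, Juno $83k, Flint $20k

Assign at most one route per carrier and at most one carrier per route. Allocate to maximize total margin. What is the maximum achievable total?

Treat this as an assignment problem: match each carrier to one route.
Optimal: Umbra→Route 6 ($114k), Ember→Route 2 ($110k), Juno→Route 7 ($83k), Flint→Route 1 ($137k) — total 114+110+83+137 = $444k.
Column-greedy (each route in turn goes to its best remaining carrier) gives $309k, worse by 135.
Checked against all permutations: $444k is optimal.

Maximum total: $444k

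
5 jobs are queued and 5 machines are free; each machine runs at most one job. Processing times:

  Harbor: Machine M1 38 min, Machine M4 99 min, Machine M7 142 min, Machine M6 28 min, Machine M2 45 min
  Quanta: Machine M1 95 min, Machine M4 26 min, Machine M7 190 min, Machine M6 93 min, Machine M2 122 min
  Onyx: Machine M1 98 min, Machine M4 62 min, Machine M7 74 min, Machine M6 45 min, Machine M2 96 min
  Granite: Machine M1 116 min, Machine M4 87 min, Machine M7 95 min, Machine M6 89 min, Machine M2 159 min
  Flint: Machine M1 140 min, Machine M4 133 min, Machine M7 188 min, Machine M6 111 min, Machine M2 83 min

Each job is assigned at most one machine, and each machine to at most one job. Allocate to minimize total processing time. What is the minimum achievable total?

This is a one-to-one assignment (minimum-cost bipartite matching).
Optimal: Harbor→Machine M1 (38 min), Quanta→Machine M4 (26 min), Onyx→Machine M6 (45 min), Granite→Machine M7 (95 min), Flint→Machine M2 (83 min) — total 38+26+45+95+83 = 287 min.
Next-best assignment: Harbor→Machine M1, Quanta→Machine M4, Onyx→Machine M7, Granite→Machine M6, Flint→Machine M2 = 310 min.
Swapping Flint↔Quanta (Flint→Machine M4 133 min, Quanta→Machine M2 122 min) adds 146.

Min total: 287 min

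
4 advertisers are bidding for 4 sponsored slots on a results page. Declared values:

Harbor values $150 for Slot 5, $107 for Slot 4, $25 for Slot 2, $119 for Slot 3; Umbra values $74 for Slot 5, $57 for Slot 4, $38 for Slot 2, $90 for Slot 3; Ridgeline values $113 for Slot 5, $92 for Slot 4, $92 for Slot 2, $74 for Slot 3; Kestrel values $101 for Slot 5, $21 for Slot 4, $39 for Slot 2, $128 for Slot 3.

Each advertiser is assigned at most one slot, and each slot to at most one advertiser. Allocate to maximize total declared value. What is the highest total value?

Optimal: Harbor→Slot 5 ($150), Umbra→Slot 4 ($57), Ridgeline→Slot 2 ($92), Kestrel→Slot 3 ($128) — total 150+57+92+128 = $427.
Column-greedy (each slot in turn goes to its best remaining advertiser) gives $371, worse by 56.
No other one-to-one assignment exceeds $427.

Maximum total: $427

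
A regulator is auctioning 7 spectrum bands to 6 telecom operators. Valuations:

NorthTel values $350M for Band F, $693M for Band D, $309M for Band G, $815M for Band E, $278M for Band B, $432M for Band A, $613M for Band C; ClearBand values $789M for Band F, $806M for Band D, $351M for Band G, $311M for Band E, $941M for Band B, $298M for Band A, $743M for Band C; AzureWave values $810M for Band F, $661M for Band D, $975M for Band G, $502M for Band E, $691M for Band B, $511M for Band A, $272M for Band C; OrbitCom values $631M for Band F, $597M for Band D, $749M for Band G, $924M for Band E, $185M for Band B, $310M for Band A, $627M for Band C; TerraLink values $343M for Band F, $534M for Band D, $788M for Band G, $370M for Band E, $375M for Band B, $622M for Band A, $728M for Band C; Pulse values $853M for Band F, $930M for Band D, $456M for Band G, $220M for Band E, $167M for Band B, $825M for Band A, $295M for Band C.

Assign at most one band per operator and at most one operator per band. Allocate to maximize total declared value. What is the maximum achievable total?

Treat this as an assignment problem: match each operator to one band.
Optimal: NorthTel→Band D ($693M), ClearBand→Band B ($941M), AzureWave→Band G ($975M), OrbitCom→Band E ($924M), TerraLink→Band C ($728M), Pulse→Band F ($853M) — total 693+941+975+924+728+853 = $5114M.
Next-best assignment: NorthTel→Band D, ClearBand→Band B, AzureWave→Band G, OrbitCom→Band E, TerraLink→Band C, Pulse→Band A = $5086M.
Checked against all permutations: $5114M is optimal.

Maximum total: $5114M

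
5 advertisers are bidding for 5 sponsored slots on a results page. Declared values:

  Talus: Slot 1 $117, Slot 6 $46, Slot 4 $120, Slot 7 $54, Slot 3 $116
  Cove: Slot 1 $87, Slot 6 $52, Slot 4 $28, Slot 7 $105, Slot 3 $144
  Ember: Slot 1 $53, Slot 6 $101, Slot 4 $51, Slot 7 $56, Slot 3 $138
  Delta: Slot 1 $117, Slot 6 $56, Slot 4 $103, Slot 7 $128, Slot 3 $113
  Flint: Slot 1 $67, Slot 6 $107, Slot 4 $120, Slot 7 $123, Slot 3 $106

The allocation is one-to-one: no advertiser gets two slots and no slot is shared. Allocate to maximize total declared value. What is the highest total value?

Max total: $610

Optimal: Talus→Slot 1 ($117), Cove→Slot 3 ($144), Ember→Slot 6 ($101), Delta→Slot 7 ($128), Flint→Slot 4 ($120) — total 117+144+101+128+120 = $610.
Column-greedy (each slot in turn goes to its best remaining advertiser) gives $570, worse by 40.
Swapping Cove↔Delta (Cove→Slot 7 $105, Delta→Slot 3 $113) loses 54.
No other one-to-one assignment exceeds $610.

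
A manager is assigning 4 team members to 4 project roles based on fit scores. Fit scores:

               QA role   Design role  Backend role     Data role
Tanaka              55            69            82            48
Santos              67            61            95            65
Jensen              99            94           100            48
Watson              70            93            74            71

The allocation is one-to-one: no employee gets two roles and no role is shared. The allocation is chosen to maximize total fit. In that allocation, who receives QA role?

Optimal: Tanaka→Backend role (82 pts), Santos→Data role (65 pts), Jensen→QA role (99 pts), Watson→Design role (93 pts) — total 82+65+99+93 = 339 pts.
Max-entry greedy (repeatedly take the single best remaining cell) gives 308 pts, worse by 31.
Next-best assignment: Tanaka→Data role, Santos→Backend role, Jensen→QA role, Watson→Design role = 335 pts.
Every other assignment is strictly worse.
Jensen's own top role is Backend role (100 pts), but forcing Jensen→Backend role and reassigning the rest optimally gives only 313 pts — worse by 26.

Jensen receives QA role.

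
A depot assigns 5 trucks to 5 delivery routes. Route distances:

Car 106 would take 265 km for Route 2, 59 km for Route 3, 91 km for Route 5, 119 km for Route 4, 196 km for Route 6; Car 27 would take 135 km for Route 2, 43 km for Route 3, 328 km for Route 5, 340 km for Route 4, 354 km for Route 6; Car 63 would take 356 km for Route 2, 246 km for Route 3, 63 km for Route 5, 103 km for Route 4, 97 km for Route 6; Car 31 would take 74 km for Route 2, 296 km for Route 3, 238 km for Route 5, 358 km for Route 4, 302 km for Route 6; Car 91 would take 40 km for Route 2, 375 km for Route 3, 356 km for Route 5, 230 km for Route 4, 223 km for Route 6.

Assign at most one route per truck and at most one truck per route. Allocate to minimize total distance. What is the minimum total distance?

Optimal: Car 106→Route 4 (119 km), Car 27→Route 3 (43 km), Car 63→Route 5 (63 km), Car 31→Route 2 (74 km), Car 91→Route 6 (223 km) — total 119+43+63+74+223 = 522 km.
Column-greedy (each route in turn goes to its cheapest remaining truck) gives 567 km, worse by 45.
Swapping Car 63↔Car 91 (Car 63→Route 6 97 km, Car 91→Route 5 356 km) adds 167.
No other one-to-one assignment undercuts 522 km.

Minimum total: 522 km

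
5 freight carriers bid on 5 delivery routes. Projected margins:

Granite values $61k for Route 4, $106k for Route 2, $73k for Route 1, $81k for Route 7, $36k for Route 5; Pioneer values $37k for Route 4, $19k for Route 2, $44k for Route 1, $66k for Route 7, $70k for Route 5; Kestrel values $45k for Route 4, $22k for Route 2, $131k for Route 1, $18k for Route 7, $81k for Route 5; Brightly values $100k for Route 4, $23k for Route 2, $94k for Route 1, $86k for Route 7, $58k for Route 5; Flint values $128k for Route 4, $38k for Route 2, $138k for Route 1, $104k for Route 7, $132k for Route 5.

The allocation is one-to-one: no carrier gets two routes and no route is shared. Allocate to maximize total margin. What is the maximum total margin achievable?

Max total: $535k

Optimal: Granite→Route 2 ($106k), Pioneer→Route 7 ($66k), Kestrel→Route 1 ($131k), Brightly→Route 4 ($100k), Flint→Route 5 ($132k) — total 106+66+131+100+132 = $535k.
Max-entry greedy (repeatedly take the single best remaining cell) gives $491k, worse by 44.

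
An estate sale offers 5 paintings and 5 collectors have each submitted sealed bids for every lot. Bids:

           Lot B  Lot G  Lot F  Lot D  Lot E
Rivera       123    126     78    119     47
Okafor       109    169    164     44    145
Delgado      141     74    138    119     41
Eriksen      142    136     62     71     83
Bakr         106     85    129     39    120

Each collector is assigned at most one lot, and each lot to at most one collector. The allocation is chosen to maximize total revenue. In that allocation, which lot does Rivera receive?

Rivera receives Lot D.

Optimal: Rivera→Lot D ($119), Okafor→Lot G ($169), Delgado→Lot F ($138), Eriksen→Lot B ($142), Bakr→Lot E ($120) — total 119+169+138+142+120 = $688.
Row-greedy (each collector in turn takes its best remaining lot) gives $553, worse by 135.
Next-best assignment: Rivera→Lot D, Okafor→Lot F, Delgado→Lot B, Eriksen→Lot G, Bakr→Lot E = $680.
Swapping Bakr↔Eriksen (Bakr→Lot B $106, Eriksen→Lot E $83) loses 73.
Rivera's own top lot is Lot G ($126), but forcing Rivera→Lot G and reassigning the rest optimally gives only $671 — worse by 17.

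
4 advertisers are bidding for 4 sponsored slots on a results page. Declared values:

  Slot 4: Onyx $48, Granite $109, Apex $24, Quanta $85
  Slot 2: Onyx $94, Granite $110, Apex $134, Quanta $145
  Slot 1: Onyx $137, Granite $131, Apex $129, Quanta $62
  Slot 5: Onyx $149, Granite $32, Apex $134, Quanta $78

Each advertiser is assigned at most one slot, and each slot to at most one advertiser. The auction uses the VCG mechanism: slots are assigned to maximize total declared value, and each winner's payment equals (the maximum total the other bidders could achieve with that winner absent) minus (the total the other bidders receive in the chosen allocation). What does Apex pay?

Efficient allocation: Onyx→Slot 5 ($149), Granite→Slot 4 ($109), Apex→Slot 1 ($129), Quanta→Slot 2 ($145); total welfare W = $532.
Apex receives Slot 1 at value $129, so the others get W − 129 = $403.
Without Apex: best allocation of the remaining 3 bidders over all 4 slots is Onyx→Slot 5 ($149), Granite→Slot 1 ($131), Quanta→Slot 2 ($145), total $425.
VCG payment = (others' best without Apex) − (others' welfare with Apex) = 425 − 403 = $22.

Apex pays $22.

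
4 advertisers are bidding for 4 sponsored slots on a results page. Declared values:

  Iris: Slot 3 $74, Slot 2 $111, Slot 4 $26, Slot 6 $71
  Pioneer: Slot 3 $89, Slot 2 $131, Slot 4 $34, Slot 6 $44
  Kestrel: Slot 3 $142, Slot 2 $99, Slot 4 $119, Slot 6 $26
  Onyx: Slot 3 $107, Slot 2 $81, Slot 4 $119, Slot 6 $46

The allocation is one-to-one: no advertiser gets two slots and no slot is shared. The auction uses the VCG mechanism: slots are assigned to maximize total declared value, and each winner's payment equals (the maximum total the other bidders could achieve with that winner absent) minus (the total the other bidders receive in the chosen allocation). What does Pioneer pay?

Efficient allocation: Iris→Slot 6 ($71), Pioneer→Slot 2 ($131), Kestrel→Slot 3 ($142), Onyx→Slot 4 ($119); total welfare W = $463.
Pioneer receives Slot 2 at value $131, so the others get W − 131 = $332.
Without Pioneer: best allocation of the remaining 3 bidders over all 4 slots is Iris→Slot 2 ($111), Kestrel→Slot 3 ($142), Onyx→Slot 4 ($119), total $372.
VCG payment = (others' best without Pioneer) − (others' welfare with Pioneer) = 372 − 332 = $40.

Pioneer pays $40.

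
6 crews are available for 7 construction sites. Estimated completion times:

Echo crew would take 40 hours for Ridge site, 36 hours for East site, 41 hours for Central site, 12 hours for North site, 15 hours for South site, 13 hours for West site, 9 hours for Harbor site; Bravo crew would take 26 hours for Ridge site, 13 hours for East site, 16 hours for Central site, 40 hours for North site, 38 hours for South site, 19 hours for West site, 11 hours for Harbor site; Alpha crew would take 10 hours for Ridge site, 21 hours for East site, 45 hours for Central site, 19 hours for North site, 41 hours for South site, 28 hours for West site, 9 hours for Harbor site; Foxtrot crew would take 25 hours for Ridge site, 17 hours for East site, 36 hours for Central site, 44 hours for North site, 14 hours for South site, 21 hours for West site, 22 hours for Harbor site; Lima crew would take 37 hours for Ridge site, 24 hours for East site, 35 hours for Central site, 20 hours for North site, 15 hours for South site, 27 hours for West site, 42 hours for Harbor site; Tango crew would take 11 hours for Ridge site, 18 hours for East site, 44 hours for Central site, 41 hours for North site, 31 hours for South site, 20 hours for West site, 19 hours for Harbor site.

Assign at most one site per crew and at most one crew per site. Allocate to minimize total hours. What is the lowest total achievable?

Minimum total: 80 hours

Optimal: Echo crew→North site (12 hours), Bravo crew→Central site (16 hours), Alpha crew→Harbor site (9 hours), Foxtrot crew→East site (17 hours), Lima crew→South site (15 hours), Tango crew→Ridge site (11 hours) — total 12+16+9+17+15+11 = 80 hours.
Min-entry greedy (repeatedly take the single cheapest remaining cell) gives 86 hours, worse by 6.
No other one-to-one assignment undercuts 80 hours.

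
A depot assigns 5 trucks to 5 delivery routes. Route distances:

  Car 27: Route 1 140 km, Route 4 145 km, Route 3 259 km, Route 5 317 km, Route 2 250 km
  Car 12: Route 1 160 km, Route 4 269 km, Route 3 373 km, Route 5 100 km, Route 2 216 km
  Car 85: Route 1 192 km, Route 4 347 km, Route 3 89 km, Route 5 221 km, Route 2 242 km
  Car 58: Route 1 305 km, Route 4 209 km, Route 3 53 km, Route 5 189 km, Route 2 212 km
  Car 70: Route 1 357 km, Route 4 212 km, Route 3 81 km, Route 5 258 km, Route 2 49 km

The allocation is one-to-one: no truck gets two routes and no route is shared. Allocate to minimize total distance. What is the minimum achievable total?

Min total: 539 km

Optimal: Car 27→Route 4 (145 km), Car 12→Route 5 (100 km), Car 85→Route 1 (192 km), Car 58→Route 3 (53 km), Car 70→Route 2 (49 km) — total 145+100+192+53+49 = 539 km.
Row-greedy (each truck in turn takes its cheapest remaining route) gives 587 km, worse by 48.
Next-best assignment: Car 27→Route 1, Car 12→Route 5, Car 85→Route 3, Car 58→Route 4, Car 70→Route 2 = 587 km.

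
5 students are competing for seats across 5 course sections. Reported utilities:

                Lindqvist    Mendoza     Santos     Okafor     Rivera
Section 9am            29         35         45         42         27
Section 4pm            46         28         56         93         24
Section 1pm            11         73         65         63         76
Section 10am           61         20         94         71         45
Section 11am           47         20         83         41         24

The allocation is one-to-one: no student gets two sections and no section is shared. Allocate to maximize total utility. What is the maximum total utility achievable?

Max total: 348 points

Treat this as an assignment problem: match each student to one section.
Optimal: Lindqvist→Section 10am (61 points), Mendoza→Section 9am (35 points), Santos→Section 11am (83 points), Okafor→Section 4pm (93 points), Rivera→Section 1pm (76 points) — total 61+35+83+93+76 = 348 points.
Column-greedy (each section in turn goes to its best remaining student) gives 295 points, worse by 53.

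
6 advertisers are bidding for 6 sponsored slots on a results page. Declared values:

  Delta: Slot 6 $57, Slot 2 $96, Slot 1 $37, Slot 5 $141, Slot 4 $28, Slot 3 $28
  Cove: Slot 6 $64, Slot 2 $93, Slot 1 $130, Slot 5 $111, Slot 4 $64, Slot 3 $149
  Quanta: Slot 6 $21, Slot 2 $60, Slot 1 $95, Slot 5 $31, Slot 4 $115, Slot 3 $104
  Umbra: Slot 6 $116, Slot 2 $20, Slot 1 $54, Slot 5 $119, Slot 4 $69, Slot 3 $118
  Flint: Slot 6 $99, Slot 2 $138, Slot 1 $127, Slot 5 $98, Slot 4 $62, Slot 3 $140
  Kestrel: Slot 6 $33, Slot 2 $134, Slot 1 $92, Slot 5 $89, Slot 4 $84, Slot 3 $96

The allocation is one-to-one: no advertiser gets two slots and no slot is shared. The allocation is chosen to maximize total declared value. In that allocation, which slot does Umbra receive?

Umbra receives Slot 6.

Optimal: Delta→Slot 5 ($141), Cove→Slot 3 ($149), Quanta→Slot 4 ($115), Umbra→Slot 6 ($116), Flint→Slot 1 ($127), Kestrel→Slot 2 ($134) — total 141+149+115+116+127+134 = $782.
Max-entry greedy (repeatedly take the single best remaining cell) gives $751, worse by 31.
No other one-to-one assignment exceeds $782.
Umbra's own top slot is Slot 5 ($119), but forcing Umbra→Slot 5 and reassigning the rest optimally gives only $701 — worse by 81.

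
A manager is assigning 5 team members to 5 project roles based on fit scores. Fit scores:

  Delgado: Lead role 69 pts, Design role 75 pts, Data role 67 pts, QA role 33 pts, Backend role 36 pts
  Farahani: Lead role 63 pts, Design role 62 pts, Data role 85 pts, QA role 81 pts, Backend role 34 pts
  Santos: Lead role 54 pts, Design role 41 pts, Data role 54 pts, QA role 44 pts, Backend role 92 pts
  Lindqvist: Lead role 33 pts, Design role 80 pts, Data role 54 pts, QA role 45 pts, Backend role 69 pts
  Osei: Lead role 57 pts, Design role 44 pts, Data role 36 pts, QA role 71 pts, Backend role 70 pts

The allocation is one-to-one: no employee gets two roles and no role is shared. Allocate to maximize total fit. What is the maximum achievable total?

Max total: 397 pts

This is a one-to-one assignment (maximum-weight bipartite matching).
Optimal: Delgado→Lead role (69 pts), Farahani→Data role (85 pts), Santos→Backend role (92 pts), Lindqvist→Design role (80 pts), Osei→QA role (71 pts) — total 69+85+92+80+71 = 397 pts.
Row-greedy (each employee in turn takes its best remaining role) gives 354 pts, worse by 43.
Next-best assignment: Delgado→Data role, Farahani→QA role, Santos→Backend role, Lindqvist→Design role, Osei→Lead role = 377 pts.
Swapping Farahani↔Delgado (Farahani→Lead role 63 pts, Delgado→Data role 67 pts) loses 24.
No other one-to-one assignment exceeds 397 pts.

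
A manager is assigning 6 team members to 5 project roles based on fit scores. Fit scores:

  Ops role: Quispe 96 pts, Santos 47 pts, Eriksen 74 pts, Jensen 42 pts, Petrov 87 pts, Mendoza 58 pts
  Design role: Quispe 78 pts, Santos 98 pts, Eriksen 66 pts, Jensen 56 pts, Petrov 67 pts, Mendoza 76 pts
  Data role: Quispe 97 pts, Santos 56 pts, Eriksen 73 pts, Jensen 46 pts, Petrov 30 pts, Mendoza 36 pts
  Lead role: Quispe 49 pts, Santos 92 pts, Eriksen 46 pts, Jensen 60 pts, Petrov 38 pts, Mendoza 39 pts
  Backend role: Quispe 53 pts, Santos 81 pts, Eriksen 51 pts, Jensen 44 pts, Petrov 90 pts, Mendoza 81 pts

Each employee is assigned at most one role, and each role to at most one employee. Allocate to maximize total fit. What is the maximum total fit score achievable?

Optimal: Eriksen→Ops role (74 pts), Mendoza→Design role (76 pts), Quispe→Data role (97 pts), Santos→Lead role (92 pts), Petrov→Backend role (90 pts) — total 74+76+97+92+90 = 429 pts.
Max-entry greedy (repeatedly take the single best remaining cell) gives 419 pts, worse by 10.
Next-best assignment: Quispe→Ops role, Mendoza→Design role, Eriksen→Data role, Santos→Lead role, Petrov→Backend role = 427 pts.
Swapping Quispe↔Santos (Quispe→Lead role 49 pts, Santos→Data role 56 pts) loses 84.

Max total: 429 pts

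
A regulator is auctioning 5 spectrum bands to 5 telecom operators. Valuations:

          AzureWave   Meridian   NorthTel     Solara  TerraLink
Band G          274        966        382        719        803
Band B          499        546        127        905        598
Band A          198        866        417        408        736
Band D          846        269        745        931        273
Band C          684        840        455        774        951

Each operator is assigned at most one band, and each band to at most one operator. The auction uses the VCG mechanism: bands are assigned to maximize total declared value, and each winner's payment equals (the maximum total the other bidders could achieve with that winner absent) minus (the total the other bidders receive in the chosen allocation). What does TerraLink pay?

TerraLink pays $166M.

Efficient allocation: AzureWave→Band D ($846M), Meridian→Band G ($966M), NorthTel→Band A ($417M), Solara→Band B ($905M), TerraLink→Band C ($951M); total welfare W = $4085M.
TerraLink receives Band C at value $951M, so the others get W − 951 = $3134M.
Without TerraLink: best allocation of the remaining 4 bidders over all 5 bands is AzureWave→Band C ($684M), Meridian→Band G ($966M), NorthTel→Band D ($745M), Solara→Band B ($905M), total $3300M.
VCG payment = (others' best without TerraLink) − (others' welfare with TerraLink) = 3300 − 3134 = $166M.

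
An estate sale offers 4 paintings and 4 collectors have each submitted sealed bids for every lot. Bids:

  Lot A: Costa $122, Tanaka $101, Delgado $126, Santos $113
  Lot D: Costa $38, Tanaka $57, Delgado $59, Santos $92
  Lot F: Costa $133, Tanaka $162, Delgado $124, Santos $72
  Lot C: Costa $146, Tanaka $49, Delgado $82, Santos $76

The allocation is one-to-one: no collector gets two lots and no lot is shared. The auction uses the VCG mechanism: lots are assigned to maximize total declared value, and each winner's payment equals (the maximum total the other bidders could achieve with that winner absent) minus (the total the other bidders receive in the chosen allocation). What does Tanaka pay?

Tanaka pays $19.

Efficient allocation: Costa→Lot C ($146), Tanaka→Lot F ($162), Delgado→Lot A ($126), Santos→Lot D ($92); total welfare W = $526.
Tanaka receives Lot F at value $162, so the others get W − 162 = $364.
Without Tanaka: best allocation of the remaining 3 bidders over all 4 lots is Costa→Lot C ($146), Delgado→Lot F ($124), Santos→Lot A ($113), total $383.
VCG payment = (others' best without Tanaka) − (others' welfare with Tanaka) = 383 − 364 = $19.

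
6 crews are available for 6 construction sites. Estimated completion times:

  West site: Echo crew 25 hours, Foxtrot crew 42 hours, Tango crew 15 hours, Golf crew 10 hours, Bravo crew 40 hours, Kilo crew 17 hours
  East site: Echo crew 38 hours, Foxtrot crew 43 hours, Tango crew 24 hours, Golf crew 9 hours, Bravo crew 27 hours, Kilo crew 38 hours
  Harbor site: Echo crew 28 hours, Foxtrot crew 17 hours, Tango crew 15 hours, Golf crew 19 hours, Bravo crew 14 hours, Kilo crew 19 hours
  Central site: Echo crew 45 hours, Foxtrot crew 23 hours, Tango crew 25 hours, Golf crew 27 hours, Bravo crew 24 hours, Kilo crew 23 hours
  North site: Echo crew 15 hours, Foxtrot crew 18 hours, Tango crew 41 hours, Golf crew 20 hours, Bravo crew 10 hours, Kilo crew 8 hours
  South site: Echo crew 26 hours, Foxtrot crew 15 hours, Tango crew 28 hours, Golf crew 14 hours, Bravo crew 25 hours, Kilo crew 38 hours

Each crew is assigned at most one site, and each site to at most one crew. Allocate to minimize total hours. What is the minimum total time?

Min total: 91 hours

Optimal: Echo crew→North site (15 hours), Foxtrot crew→South site (15 hours), Tango crew→West site (15 hours), Golf crew→East site (9 hours), Bravo crew→Harbor site (14 hours), Kilo crew→Central site (23 hours) — total 15+15+15+9+14+23 = 91 hours.
Column-greedy (each site in turn goes to its cheapest remaining crew) gives 105 hours, worse by 14.
Every other assignment is strictly worse.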